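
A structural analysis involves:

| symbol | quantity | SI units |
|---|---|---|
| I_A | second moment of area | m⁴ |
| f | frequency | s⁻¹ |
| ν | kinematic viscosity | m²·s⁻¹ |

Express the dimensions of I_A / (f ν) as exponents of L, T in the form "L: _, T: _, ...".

Collect each base-dimension exponent across the product:
  L: (4) − (0) − (2) = 2
  T: (0) − (-1) − (-1) = 2
So the dimensions are [L² T²].

L: 2, T: 2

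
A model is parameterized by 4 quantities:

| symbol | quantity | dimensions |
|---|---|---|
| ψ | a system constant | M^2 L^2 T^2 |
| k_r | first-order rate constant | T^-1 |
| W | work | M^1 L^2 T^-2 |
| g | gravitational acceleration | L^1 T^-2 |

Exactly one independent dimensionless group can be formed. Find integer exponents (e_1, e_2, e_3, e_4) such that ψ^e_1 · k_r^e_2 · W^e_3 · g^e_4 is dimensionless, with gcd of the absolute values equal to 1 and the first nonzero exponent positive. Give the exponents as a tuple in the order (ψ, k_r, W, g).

(1, 2, -2, 2)

M: e_1·(2) + e_2·(0) + e_3·(1) + e_4·(0) = 0
L: e_1·(2) + e_2·(0) + e_3·(2) + e_4·(1) = 0
T: e_1·(2) + e_2·(-1) + e_3·(-2) + e_4·(-2) = 0
Solving this homogeneous linear system for the smallest-integer solution (first nonzero entry positive) gives (1, 2, -2, 2).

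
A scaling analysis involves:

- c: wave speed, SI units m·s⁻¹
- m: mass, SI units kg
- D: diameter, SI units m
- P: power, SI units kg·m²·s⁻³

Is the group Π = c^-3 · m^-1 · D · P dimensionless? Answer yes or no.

Sum the exponent of each base dimension across the product:
  M: −3·[c]_M − [m]_M + [D]_M + [P]_M = −3·(0) − (1) + (0) + (1) = 0
  L: −3·[c]_L − [m]_L + [D]_L + [P]_L = −3·(1) − (0) + (1) + (2) = 0
  T: −3·[c]_T − [m]_T + [D]_T + [P]_T = −3·(-1) − (0) + (0) + (-3) = 0
  Θ: −3·[c]_Θ − [m]_Θ + [D]_Θ + [P]_Θ = −3·(0) − (0) + (0) + (0) = 0
All base exponents vanish — dimensionless.

yes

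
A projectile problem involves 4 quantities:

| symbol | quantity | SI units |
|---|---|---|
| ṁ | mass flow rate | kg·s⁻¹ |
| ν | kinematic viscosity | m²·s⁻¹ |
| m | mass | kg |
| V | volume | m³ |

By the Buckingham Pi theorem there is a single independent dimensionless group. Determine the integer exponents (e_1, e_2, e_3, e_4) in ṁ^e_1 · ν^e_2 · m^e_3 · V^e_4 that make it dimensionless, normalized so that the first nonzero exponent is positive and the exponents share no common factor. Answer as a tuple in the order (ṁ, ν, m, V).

(3, -3, -3, 2)

M: e_1·(1) + e_2·(0) + e_3·(1) + e_4·(0) = 0
L: e_1·(0) + e_2·(2) + e_3·(0) + e_4·(3) = 0
T: e_1·(-1) + e_2·(-1) + e_3·(0) + e_4·(0) = 0
Solving this homogeneous linear system for the smallest-integer solution (first nonzero entry positive) gives (3, -3, -3, 2).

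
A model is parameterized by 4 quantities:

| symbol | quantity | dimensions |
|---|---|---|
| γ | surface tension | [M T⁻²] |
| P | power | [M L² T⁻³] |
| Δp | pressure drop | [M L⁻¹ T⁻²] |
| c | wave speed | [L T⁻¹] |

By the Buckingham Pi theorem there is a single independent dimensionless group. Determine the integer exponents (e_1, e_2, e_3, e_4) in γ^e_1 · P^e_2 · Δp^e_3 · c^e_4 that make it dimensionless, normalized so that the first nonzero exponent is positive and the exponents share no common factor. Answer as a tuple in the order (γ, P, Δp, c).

(2, -1, -1, 1)

M: e_1·(1) + e_2·(1) + e_3·(1) + e_4·(0) = 0
L: e_1·(0) + e_2·(2) + e_3·(-1) + e_4·(1) = 0
T: e_1·(-2) + e_2·(-3) + e_3·(-2) + e_4·(-1) = 0
Solving this homogeneous linear system for the smallest-integer solution (first nonzero entry positive) gives (2, -1, -1, 1).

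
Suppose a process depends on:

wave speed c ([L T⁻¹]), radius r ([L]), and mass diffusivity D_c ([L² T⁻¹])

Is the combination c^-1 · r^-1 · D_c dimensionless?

Sum the exponent of each base dimension across the product:
  L: −[c]_L − [r]_L + [D_c]_L = −(1) − (1) + (2) = 0
  T: −[c]_T − [r]_T + [D_c]_T = −(-1) − (0) + (-1) = 0
All base exponents vanish — dimensionless.

yes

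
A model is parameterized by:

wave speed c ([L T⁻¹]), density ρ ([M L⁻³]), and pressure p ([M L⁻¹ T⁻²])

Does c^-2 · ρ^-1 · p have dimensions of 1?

yes

Sum the exponent of each base dimension across the product:
  M: −2·[c]_M − [ρ]_M + [p]_M = −2·(0) − (1) + (1) = 0
  L: −2·[c]_L − [ρ]_L + [p]_L = −2·(1) − (-3) + (-1) = 0
  T: −2·[c]_T − [ρ]_T + [p]_T = −2·(-1) − (0) + (-2) = 0
  Θ: −2·[c]_Θ − [ρ]_Θ + [p]_Θ = −2·(0) − (0) + (0) = 0
  N: −2·[c]_N − [ρ]_N + [p]_N = −2·(0) − (0) + (0) = 0
All base exponents vanish — dimensionless.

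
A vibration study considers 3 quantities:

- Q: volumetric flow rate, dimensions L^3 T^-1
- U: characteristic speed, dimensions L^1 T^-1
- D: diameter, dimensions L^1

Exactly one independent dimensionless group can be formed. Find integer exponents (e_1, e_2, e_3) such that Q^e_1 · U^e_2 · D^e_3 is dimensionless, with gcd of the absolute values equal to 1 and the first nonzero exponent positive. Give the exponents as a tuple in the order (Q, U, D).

L: e_1·(3) + e_2·(1) + e_3·(1) = 0
T: e_1·(-1) + e_2·(-1) + e_3·(0) = 0
Solving this homogeneous linear system for the smallest-integer solution (first nonzero entry positive) gives (1, -1, -2).

(1, -1, -2)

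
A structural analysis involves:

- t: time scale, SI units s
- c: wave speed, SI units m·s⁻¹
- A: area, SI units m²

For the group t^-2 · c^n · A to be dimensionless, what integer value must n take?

Balance the L exponent: (1)·n from c, plus −2·(0) + (2) = 2 from the rest, must sum to zero.
n + 2 = 0, so n = -2.

-2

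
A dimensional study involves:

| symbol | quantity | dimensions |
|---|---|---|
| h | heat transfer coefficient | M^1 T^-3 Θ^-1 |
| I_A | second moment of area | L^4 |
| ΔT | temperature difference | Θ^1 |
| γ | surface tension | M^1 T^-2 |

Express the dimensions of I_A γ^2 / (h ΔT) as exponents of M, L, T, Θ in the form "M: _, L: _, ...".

Collect each base-dimension exponent across the product:
  M: −(1) + (0) − (0) + 2·(1) = 1
  L: −(0) + (4) − (0) + 2·(0) = 4
  T: −(-3) + (0) − (0) + 2·(-2) = -1
  Θ: −(-1) + (0) − (1) + 2·(0) = 0
So the dimensions are [M L⁴ T⁻¹].

M: 1, L: 4, T: -1, Θ: 0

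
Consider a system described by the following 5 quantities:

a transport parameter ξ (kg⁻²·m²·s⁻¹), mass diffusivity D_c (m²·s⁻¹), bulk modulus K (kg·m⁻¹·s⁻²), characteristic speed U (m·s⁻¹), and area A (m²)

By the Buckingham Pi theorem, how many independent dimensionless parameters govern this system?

There are 5 variables and 3 base dimensions (M, L, T).
The dimension matrix has rank 3.
Independent dimensionless groups: 5 − 3 = 2.

2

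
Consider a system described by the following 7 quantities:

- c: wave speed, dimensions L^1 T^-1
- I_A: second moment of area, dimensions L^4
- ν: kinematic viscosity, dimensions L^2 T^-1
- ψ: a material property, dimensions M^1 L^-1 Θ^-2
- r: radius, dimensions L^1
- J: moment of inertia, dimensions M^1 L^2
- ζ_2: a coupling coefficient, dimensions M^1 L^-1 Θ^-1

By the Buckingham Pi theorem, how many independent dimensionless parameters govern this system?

There are 7 variables and 4 base dimensions (M, L, T, Θ).
The dimension matrix has rank 4.
Independent dimensionless groups: 7 − 4 = 3.

3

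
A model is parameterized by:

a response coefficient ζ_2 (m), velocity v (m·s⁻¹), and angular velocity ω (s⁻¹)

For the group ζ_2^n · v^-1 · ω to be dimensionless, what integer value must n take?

Balance the L exponent: (1)·n from ζ_2, plus −(1) + (0) = -1 from the rest, must sum to zero.
n − 1 = 0, so n = 1.

1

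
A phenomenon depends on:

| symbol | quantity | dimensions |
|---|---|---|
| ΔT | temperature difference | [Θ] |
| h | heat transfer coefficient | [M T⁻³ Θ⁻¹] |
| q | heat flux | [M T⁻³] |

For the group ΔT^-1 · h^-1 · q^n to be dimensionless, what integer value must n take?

1

Balance the M exponent: (1)·n from q, plus −(0) − (1) = -1 from the rest, must sum to zero.
n − 1 = 0, so n = 1.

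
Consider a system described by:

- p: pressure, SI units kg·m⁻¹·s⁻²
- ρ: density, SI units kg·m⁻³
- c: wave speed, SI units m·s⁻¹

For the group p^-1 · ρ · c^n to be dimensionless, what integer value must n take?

Balance the L exponent: (1)·n from c, plus −(-1) + (-3) = -2 from the rest, must sum to zero.
n − 2 = 0, so n = 2.

2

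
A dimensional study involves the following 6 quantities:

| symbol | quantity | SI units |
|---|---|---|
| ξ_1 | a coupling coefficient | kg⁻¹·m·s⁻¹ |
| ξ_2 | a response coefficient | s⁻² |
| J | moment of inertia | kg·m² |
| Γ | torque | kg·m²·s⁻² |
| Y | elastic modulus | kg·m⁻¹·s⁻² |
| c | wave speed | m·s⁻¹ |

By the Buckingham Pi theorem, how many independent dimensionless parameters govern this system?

3

There are 6 variables and 3 base dimensions (M, L, T).
The dimension matrix has rank 3.
Independent dimensionless groups: 6 − 3 = 3.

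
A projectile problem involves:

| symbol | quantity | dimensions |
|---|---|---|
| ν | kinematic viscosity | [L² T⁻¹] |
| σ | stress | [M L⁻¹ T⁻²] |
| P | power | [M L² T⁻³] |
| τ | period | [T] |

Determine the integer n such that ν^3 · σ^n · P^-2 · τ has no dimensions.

2

Balance the M exponent: (1)·n from σ, plus 3·(0) − 2·(1) + (0) = -2 from the rest, must sum to zero.
n − 2 = 0, so n = 2.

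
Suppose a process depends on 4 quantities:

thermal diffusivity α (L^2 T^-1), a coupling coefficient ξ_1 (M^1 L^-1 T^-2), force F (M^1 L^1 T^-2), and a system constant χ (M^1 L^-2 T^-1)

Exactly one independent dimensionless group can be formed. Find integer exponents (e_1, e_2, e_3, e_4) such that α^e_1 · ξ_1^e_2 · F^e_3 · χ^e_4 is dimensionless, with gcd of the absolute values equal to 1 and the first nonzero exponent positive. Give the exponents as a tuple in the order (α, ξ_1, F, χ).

M: e_1·(0) + e_2·(1) + e_3·(1) + e_4·(1) = 0
L: e_1·(2) + e_2·(-1) + e_3·(1) + e_4·(-2) = 0
T: e_1·(-1) + e_2·(-2) + e_3·(-2) + e_4·(-1) = 0
Solving this homogeneous linear system for the smallest-integer solution (first nonzero entry positive) gives (2, -1, -1, 2).

(2, -1, -1, 2)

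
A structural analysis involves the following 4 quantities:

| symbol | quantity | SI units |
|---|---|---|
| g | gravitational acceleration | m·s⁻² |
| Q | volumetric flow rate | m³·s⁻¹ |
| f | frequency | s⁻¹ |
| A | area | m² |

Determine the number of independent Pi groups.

There are 4 variables and 2 base dimensions (L, T).
The dimension matrix has rank 2.
Independent dimensionless groups: 4 − 2 = 2.

2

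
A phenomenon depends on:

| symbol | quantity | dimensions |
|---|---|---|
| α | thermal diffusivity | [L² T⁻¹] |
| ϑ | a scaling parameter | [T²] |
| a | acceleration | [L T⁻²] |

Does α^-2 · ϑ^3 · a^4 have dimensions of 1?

yes

Sum the exponent of each base dimension across the product:
  L: −2·[α]_L + 3·[ϑ]_L + 4·[a]_L = −2·(2) + 3·(0) + 4·(1) = 0
  T: −2·[α]_T + 3·[ϑ]_T + 4·[a]_T = −2·(-1) + 3·(2) + 4·(-2) = 0
All base exponents vanish — dimensionless.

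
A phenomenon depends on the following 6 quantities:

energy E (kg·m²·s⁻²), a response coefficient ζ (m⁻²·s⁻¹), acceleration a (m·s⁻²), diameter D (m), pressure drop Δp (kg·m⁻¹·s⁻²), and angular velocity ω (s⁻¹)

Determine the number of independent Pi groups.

There are 6 variables and 3 base dimensions (M, L, T).
The dimension matrix has rank 3.
Independent dimensionless groups: 6 − 3 = 3.

3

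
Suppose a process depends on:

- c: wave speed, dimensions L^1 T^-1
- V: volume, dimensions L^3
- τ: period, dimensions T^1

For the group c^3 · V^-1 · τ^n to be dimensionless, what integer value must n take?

Balance the T exponent: (1)·n from τ, plus 3·(-1) − (0) = -3 from the rest, must sum to zero.
n − 3 = 0, so n = 3.

3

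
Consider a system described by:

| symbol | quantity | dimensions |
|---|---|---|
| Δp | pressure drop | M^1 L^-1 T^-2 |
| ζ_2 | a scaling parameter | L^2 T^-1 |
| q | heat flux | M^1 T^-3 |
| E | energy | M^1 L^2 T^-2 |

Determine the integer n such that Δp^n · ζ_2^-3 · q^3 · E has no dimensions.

Balance the M exponent: (1)·n from Δp, plus −3·(0) + 3·(1) + (1) = 4 from the rest, must sum to zero.
n + 4 = 0, so n = -4.

-4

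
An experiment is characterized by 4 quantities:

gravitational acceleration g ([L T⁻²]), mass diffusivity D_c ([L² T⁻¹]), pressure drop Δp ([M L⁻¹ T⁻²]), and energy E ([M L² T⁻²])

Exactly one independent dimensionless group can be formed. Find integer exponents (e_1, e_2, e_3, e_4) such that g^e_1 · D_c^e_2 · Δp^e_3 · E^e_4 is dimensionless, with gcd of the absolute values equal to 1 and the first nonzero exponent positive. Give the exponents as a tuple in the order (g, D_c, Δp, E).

(1, -2, -1, 1)

M: e_1·(0) + e_2·(0) + e_3·(1) + e_4·(1) = 0
L: e_1·(1) + e_2·(2) + e_3·(-1) + e_4·(2) = 0
T: e_1·(-2) + e_2·(-1) + e_3·(-2) + e_4·(-2) = 0
Solving this homogeneous linear system for the smallest-integer solution (first nonzero entry positive) gives (1, -2, -1, 1).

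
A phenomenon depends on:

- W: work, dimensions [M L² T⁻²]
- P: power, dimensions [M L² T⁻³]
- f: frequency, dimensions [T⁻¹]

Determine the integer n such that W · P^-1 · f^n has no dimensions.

Balance the T exponent: (-1)·n from f, plus (-2) − (-3) = 1 from the rest, must sum to zero.
−n + 1 = 0, so n = 1.

1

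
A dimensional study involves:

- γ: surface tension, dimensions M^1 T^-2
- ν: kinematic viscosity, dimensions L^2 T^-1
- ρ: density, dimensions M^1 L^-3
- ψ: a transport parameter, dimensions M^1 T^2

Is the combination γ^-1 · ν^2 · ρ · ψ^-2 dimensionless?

no

Sum the exponent of each base dimension across the product:
  M: −[γ]_M + 2·[ν]_M + [ρ]_M − 2·[ψ]_M = −(1) + 2·(0) + (1) − 2·(1) = -2
  L: −[γ]_L + 2·[ν]_L + [ρ]_L − 2·[ψ]_L = −(0) + 2·(2) + (-3) − 2·(0) = 1
  T: −[γ]_T + 2·[ν]_T + [ρ]_T − 2·[ψ]_T = −(-2) + 2·(-1) + (0) − 2·(2) = -4
Net dimensions [M⁻² L T⁻⁴] ≠ [1] — not dimensionless.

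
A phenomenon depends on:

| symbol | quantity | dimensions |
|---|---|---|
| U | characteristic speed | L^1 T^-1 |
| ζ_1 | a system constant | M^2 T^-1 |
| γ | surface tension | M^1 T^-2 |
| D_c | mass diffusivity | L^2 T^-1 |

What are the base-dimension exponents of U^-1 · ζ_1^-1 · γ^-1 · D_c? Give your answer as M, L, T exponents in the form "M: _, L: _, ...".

M: -3, L: 1, T: 3

Collect each base-dimension exponent across the product:
  M: −(0) − (2) − (1) + (0) = -3
  L: −(1) − (0) − (0) + (2) = 1
  T: −(-1) − (-1) − (-2) + (-1) = 3
So the dimensions are [M⁻³ L T³].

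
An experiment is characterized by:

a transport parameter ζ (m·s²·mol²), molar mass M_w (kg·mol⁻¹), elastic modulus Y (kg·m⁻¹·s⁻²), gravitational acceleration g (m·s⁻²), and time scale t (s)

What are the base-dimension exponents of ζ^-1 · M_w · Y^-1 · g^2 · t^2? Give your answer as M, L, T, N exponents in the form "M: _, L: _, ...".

Collect each base-dimension exponent across the product:
  M: −(0) + (1) − (1) + 2·(0) + 2·(0) = 0
  L: −(1) + (0) − (-1) + 2·(1) + 2·(0) = 2
  T: −(2) + (0) − (-2) + 2·(-2) + 2·(1) = -2
  N: −(2) + (-1) − (0) + 2·(0) + 2·(0) = -3
So the dimensions are [L² T⁻² N⁻³].

M: 0, L: 2, T: -2, N: -3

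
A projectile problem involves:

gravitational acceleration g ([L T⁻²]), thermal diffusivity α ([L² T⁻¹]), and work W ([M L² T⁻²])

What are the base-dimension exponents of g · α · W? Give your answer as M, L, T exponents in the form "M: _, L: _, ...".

M: 1, L: 5, T: -5

Collect each base-dimension exponent across the product:
  M: (0) + (0) + (1) = 1
  L: (1) + (2) + (2) = 5
  T: (-2) + (-1) + (-2) = -5
So the dimensions are [M L⁵ T⁻⁵].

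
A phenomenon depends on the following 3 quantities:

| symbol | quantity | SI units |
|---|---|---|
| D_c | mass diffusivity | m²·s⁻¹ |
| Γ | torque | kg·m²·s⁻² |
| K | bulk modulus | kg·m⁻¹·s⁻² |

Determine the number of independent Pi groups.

There are 3 variables and 3 base dimensions (M, L, T).
The dimension matrix has rank 3.
Independent dimensionless groups: 3 − 3 = 0.

0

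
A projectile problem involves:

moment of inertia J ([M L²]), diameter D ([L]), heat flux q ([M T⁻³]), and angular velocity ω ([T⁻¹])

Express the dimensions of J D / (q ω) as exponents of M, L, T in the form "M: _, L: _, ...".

M: 0, L: 3, T: 4

Collect each base-dimension exponent across the product:
  M: (1) + (0) − (1) − (0) = 0
  L: (2) + (1) − (0) − (0) = 3
  T: (0) + (0) − (-3) − (-1) = 4
So the dimensions are [L³ T⁴].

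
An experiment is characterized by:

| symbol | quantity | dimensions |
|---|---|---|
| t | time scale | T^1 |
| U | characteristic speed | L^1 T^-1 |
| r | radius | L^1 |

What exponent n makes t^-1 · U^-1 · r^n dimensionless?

Balance the L exponent: (1)·n from r, plus −(0) − (1) = -1 from the rest, must sum to zero.
n − 1 = 0, so n = 1.

1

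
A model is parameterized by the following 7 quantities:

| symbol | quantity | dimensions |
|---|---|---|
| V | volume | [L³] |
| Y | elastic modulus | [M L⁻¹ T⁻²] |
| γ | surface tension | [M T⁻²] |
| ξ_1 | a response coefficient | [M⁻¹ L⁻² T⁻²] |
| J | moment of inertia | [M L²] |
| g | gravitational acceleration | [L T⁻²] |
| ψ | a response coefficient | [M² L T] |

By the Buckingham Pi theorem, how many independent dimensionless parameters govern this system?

4

There are 7 variables and 3 base dimensions (M, L, T).
The dimension matrix has rank 3.
Independent dimensionless groups: 7 − 3 = 4.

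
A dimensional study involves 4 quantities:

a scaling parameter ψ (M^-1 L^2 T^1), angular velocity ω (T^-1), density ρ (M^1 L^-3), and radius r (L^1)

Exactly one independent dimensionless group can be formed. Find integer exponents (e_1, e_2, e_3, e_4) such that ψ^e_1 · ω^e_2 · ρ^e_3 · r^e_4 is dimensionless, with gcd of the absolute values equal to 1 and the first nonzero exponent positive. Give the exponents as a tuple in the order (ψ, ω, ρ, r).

(1, 1, 1, 1)

M: e_1·(-1) + e_2·(0) + e_3·(1) + e_4·(0) = 0
L: e_1·(2) + e_2·(0) + e_3·(-3) + e_4·(1) = 0
T: e_1·(1) + e_2·(-1) + e_3·(0) + e_4·(0) = 0
Solving this homogeneous linear system for the smallest-integer solution (first nonzero entry positive) gives (1, 1, 1, 1).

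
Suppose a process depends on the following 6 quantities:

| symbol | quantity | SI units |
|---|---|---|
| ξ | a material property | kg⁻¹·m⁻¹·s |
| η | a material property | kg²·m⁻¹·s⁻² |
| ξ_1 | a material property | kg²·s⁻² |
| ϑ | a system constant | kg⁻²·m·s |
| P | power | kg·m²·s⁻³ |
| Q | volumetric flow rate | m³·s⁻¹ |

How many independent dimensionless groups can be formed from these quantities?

3

There are 6 variables and 3 base dimensions (M, L, T).
The dimension matrix has rank 3.
Independent dimensionless groups: 6 − 3 = 3.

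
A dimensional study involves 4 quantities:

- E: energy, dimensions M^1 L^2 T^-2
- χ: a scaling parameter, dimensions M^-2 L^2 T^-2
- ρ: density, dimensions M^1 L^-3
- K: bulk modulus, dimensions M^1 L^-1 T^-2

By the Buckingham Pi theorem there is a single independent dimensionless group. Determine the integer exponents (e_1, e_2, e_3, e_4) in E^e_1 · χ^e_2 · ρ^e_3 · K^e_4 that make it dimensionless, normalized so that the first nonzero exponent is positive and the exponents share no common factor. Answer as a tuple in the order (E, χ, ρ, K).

(2, 1, 3, -3)

M: e_1·(1) + e_2·(-2) + e_3·(1) + e_4·(1) = 0
L: e_1·(2) + e_2·(2) + e_3·(-3) + e_4·(-1) = 0
T: e_1·(-2) + e_2·(-2) + e_3·(0) + e_4·(-2) = 0
Solving this homogeneous linear system for the smallest-integer solution (first nonzero entry positive) gives (2, 1, 3, -3).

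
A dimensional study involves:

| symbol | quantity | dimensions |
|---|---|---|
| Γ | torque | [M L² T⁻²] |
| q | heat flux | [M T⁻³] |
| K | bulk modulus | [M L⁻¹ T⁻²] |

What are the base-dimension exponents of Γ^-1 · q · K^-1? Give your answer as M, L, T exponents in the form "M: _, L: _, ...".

Collect each base-dimension exponent across the product:
  M: −(1) + (1) − (1) = -1
  L: −(2) + (0) − (-1) = -1
  T: −(-2) + (-3) − (-2) = 1
So the dimensions are [M⁻¹ L⁻¹ T].

M: -1, L: -1, T: 1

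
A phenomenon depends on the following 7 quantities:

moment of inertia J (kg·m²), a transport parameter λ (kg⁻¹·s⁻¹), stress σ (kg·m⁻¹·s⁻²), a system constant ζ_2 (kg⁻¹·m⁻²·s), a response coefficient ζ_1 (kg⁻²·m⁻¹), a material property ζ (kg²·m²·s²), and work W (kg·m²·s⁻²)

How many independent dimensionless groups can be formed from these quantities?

There are 7 variables and 3 base dimensions (M, L, T).
The dimension matrix has rank 3.
Independent dimensionless groups: 7 − 3 = 4.

4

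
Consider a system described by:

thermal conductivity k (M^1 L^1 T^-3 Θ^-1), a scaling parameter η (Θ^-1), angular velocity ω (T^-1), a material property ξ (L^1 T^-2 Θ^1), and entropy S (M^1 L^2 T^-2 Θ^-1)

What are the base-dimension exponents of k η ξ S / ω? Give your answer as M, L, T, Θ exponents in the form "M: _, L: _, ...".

M: 2, L: 4, T: -6, Θ: -2

Collect each base-dimension exponent across the product:
  M: (1) + (0) − (0) + (0) + (1) = 2
  L: (1) + (0) − (0) + (1) + (2) = 4
  T: (-3) + (0) − (-1) + (-2) + (-2) = -6
  Θ: (-1) + (-1) − (0) + (1) + (-1) = -2
So the dimensions are [M² L⁴ T⁻⁶ Θ⁻²].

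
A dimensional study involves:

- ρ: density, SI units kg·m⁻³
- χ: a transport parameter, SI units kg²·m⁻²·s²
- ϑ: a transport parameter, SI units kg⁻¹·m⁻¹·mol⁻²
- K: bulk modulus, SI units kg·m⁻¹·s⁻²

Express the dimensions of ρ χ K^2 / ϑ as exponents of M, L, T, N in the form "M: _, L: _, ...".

Collect each base-dimension exponent across the product:
  M: (1) + (2) − (-1) + 2·(1) = 6
  L: (-3) + (-2) − (-1) + 2·(-1) = -6
  T: (0) + (2) − (0) + 2·(-2) = -2
  N: (0) + (0) − (-2) + 2·(0) = 2
So the dimensions are [M⁶ L⁻⁶ T⁻² N²].

M: 6, L: -6, T: -2, N: 2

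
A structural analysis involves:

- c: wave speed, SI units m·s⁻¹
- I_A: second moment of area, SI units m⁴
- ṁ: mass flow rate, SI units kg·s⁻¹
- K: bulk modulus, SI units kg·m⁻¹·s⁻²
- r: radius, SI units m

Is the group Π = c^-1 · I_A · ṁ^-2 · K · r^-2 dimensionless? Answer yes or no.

no

Sum the exponent of each base dimension across the product:
  M: −[c]_M + [I_A]_M − 2·[ṁ]_M + [K]_M − 2·[r]_M = −(0) + (0) − 2·(1) + (1) − 2·(0) = -1
  L: −[c]_L + [I_A]_L − 2·[ṁ]_L + [K]_L − 2·[r]_L = −(1) + (4) − 2·(0) + (-1) − 2·(1) = 0
  T: −[c]_T + [I_A]_T − 2·[ṁ]_T + [K]_T − 2·[r]_T = −(-1) + (0) − 2·(-1) + (-2) − 2·(0) = 1
Net dimensions [M⁻¹ T] ≠ [1] — not dimensionless.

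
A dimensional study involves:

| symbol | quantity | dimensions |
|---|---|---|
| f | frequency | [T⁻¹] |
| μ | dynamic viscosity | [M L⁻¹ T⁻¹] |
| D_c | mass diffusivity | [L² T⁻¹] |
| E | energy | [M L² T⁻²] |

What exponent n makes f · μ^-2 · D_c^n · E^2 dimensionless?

-3

Balance the L exponent: (2)·n from D_c, plus (0) − 2·(-1) + 2·(2) = 6 from the rest, must sum to zero.
2n + 6 = 0, so n = -3.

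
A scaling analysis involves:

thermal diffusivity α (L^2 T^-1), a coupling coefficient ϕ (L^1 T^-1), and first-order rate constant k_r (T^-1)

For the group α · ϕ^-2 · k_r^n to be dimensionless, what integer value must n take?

1

Balance the T exponent: (-1)·n from k_r, plus (-1) − 2·(-1) = 1 from the rest, must sum to zero.
−n + 1 = 0, so n = 1.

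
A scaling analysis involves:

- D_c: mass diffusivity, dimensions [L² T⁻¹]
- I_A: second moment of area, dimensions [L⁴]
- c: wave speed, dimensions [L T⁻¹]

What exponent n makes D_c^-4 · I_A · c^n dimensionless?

4

Balance the L exponent: (1)·n from c, plus −4·(2) + (4) = -4 from the rest, must sum to zero.
n − 4 = 0, so n = 4.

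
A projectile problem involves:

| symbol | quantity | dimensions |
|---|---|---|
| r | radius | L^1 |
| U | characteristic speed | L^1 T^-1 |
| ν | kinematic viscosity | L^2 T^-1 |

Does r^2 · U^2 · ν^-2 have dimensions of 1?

yes

Sum the exponent of each base dimension across the product:
  L: 2·[r]_L + 2·[U]_L − 2·[ν]_L = 2·(1) + 2·(1) − 2·(2) = 0
  T: 2·[r]_T + 2·[U]_T − 2·[ν]_T = 2·(0) + 2·(-1) − 2·(-1) = 0
All base exponents vanish — dimensionless.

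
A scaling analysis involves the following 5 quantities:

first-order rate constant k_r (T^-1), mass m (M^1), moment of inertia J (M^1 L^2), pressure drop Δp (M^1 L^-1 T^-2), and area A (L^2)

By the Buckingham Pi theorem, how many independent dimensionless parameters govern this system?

2

There are 5 variables and 3 base dimensions (M, L, T).
The dimension matrix has rank 3.
Independent dimensionless groups: 5 − 3 = 2.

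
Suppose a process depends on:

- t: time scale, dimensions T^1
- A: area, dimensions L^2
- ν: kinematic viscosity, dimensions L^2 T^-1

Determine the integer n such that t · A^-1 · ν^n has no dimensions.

Balance the L exponent: (2)·n from ν, plus (0) − (2) = -2 from the rest, must sum to zero.
2n − 2 = 0, so n = 1.

1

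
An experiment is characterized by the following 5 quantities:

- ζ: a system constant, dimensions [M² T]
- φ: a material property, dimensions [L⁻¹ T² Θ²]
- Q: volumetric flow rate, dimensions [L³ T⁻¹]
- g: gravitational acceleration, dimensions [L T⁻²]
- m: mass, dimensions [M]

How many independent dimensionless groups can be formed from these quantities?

There are 5 variables and 4 base dimensions (M, L, T, Θ).
The dimension matrix has rank 4.
Independent dimensionless groups: 5 − 4 = 1.

1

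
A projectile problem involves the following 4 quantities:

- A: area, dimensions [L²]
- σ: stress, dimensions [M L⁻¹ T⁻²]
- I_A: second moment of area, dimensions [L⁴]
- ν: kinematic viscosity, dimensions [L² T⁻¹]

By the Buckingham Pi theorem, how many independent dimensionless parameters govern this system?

1

There are 4 variables and 3 base dimensions (M, L, T).
The dimension matrix has rank 3.
Independent dimensionless groups: 4 − 3 = 1.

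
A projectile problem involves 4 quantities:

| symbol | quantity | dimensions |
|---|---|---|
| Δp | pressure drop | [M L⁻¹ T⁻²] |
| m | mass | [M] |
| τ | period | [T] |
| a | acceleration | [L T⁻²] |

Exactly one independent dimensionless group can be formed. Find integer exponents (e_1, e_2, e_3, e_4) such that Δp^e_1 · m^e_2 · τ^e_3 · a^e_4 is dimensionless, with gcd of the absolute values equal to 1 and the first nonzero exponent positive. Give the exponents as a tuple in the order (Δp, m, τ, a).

M: e_1·(1) + e_2·(1) + e_3·(0) + e_4·(0) = 0
L: e_1·(-1) + e_2·(0) + e_3·(0) + e_4·(1) = 0
T: e_1·(-2) + e_2·(0) + e_3·(1) + e_4·(-2) = 0
Solving this homogeneous linear system for the smallest-integer solution (first nonzero entry positive) gives (1, -1, 4, 1).

(1, -1, 4, 1)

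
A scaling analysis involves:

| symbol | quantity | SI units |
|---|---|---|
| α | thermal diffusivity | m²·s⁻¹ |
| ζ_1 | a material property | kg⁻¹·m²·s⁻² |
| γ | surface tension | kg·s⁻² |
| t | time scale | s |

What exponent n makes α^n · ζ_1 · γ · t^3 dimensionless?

-1

Balance the L exponent: (2)·n from α, plus (2) + (0) + 3·(0) = 2 from the rest, must sum to zero.
2n + 2 = 0, so n = -1.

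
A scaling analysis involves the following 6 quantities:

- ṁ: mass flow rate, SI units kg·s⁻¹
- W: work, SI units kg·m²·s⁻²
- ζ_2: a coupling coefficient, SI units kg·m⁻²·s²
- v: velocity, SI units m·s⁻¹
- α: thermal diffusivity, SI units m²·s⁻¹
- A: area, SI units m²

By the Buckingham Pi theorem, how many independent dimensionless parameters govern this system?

3

There are 6 variables and 3 base dimensions (M, L, T).
The dimension matrix has rank 3.
Independent dimensionless groups: 6 − 3 = 3.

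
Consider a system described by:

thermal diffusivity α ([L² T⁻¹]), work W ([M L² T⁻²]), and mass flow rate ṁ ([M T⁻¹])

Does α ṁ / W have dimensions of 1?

Sum the exponent of each base dimension across the product:
  M: [α]_M − [W]_M + [ṁ]_M = (0) − (1) + (1) = 0
  L: [α]_L − [W]_L + [ṁ]_L = (2) − (2) + (0) = 0
  T: [α]_T − [W]_T + [ṁ]_T = (-1) − (-2) + (-1) = 0
  I: [α]_I − [W]_I + [ṁ]_I = (0) − (0) + (0) = 0
All base exponents vanish — dimensionless.

yes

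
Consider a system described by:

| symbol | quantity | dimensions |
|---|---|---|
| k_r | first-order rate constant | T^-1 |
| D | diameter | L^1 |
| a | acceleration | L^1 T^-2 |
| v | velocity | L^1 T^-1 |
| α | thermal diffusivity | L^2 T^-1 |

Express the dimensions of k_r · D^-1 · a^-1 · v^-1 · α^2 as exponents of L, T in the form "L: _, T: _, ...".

Collect each base-dimension exponent across the product:
  L: (0) − (1) − (1) − (1) + 2·(2) = 1
  T: (-1) − (0) − (-2) − (-1) + 2·(-1) = 0
So the dimensions are [L].

L: 1, T: 0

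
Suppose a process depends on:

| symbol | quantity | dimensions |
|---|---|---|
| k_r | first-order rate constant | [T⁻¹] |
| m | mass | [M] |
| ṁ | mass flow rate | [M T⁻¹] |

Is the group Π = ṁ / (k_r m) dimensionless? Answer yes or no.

yes

Sum the exponent of each base dimension across the product:
  M: −[k_r]_M − [m]_M + [ṁ]_M = −(0) − (1) + (1) = 0
  L: −[k_r]_L − [m]_L + [ṁ]_L = −(0) − (0) + (0) = 0
  T: −[k_r]_T − [m]_T + [ṁ]_T = −(-1) − (0) + (-1) = 0
All base exponents vanish — dimensionless.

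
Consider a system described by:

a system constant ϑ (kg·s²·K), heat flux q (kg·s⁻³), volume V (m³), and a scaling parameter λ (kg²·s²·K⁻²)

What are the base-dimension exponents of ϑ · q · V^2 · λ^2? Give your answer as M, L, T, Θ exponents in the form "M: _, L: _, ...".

Collect each base-dimension exponent across the product:
  M: (1) + (1) + 2·(0) + 2·(2) = 6
  L: (0) + (0) + 2·(3) + 2·(0) = 6
  T: (2) + (-3) + 2·(0) + 2·(2) = 3
  Θ: (1) + (0) + 2·(0) + 2·(-2) = -3
So the dimensions are [M⁶ L⁶ T³ Θ⁻³].

M: 6, L: 6, T: 3, Θ: -3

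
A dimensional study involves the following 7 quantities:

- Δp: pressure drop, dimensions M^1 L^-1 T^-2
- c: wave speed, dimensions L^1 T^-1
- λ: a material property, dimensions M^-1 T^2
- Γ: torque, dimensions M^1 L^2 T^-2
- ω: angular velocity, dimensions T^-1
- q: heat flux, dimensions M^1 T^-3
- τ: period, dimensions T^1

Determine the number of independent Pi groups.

There are 7 variables and 3 base dimensions (M, L, T).
The dimension matrix has rank 3.
Independent dimensionless groups: 7 − 3 = 4.

4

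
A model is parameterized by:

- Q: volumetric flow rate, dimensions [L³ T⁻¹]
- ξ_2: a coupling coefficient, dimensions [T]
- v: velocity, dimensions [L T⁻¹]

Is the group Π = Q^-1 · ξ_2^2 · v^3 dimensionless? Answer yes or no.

yes

Sum the exponent of each base dimension across the product:
  L: −[Q]_L + 2·[ξ_2]_L + 3·[v]_L = −(3) + 2·(0) + 3·(1) = 0
  T: −[Q]_T + 2·[ξ_2]_T + 3·[v]_T = −(-1) + 2·(1) + 3·(-1) = 0
All base exponents vanish — dimensionless.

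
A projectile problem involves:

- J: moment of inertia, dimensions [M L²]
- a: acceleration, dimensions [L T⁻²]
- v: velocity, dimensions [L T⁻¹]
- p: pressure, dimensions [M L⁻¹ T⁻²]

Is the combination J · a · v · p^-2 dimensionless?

Sum the exponent of each base dimension across the product:
  M: [J]_M + [a]_M + [v]_M − 2·[p]_M = (1) + (0) + (0) − 2·(1) = -1
  L: [J]_L + [a]_L + [v]_L − 2·[p]_L = (2) + (1) + (1) − 2·(-1) = 6
  T: [J]_T + [a]_T + [v]_T − 2·[p]_T = (0) + (-2) + (-1) − 2·(-2) = 1
Net dimensions [M⁻¹ L⁶ T] ≠ [1] — not dimensionless.

no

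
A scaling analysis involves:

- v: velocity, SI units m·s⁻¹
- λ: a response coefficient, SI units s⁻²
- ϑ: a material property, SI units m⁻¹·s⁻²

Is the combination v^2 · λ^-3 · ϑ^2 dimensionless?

Sum the exponent of each base dimension across the product:
  M: 2·[v]_M − 3·[λ]_M + 2·[ϑ]_M = 2·(0) − 3·(0) + 2·(0) = 0
  L: 2·[v]_L − 3·[λ]_L + 2·[ϑ]_L = 2·(1) − 3·(0) + 2·(-1) = 0
  T: 2·[v]_T − 3·[λ]_T + 2·[ϑ]_T = 2·(-1) − 3·(-2) + 2·(-2) = 0
All base exponents vanish — dimensionless.

yes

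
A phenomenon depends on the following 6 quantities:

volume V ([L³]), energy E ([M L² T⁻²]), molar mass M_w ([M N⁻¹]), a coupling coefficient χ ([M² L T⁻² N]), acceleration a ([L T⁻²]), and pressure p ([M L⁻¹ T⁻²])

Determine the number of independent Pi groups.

2

There are 6 variables and 4 base dimensions (M, L, T, N).
The dimension matrix has rank 4.
Independent dimensionless groups: 6 − 4 = 2.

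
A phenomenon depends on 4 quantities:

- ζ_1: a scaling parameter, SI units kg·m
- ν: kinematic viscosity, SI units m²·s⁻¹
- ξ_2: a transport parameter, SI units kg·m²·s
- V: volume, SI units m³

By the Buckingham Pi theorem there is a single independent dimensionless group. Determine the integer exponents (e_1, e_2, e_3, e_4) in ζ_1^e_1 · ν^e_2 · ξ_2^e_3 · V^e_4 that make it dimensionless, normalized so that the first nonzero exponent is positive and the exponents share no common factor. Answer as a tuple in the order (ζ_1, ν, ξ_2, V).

M: e_1·(1) + e_2·(0) + e_3·(1) + e_4·(0) = 0
L: e_1·(1) + e_2·(2) + e_3·(2) + e_4·(3) = 0
T: e_1·(0) + e_2·(-1) + e_3·(1) + e_4·(0) = 0
Solving this homogeneous linear system for the smallest-integer solution (first nonzero entry positive) gives (1, -1, -1, 1).

(1, -1, -1, 1)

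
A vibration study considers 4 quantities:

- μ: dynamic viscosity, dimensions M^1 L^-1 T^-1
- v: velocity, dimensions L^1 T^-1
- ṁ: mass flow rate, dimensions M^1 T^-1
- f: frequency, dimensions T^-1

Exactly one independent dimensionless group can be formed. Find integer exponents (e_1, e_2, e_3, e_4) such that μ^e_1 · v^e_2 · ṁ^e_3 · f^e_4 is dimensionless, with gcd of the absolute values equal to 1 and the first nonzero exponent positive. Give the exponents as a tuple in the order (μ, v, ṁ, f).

M: e_1·(1) + e_2·(0) + e_3·(1) + e_4·(0) = 0
L: e_1·(-1) + e_2·(1) + e_3·(0) + e_4·(0) = 0
T: e_1·(-1) + e_2·(-1) + e_3·(-1) + e_4·(-1) = 0
Solving this homogeneous linear system for the smallest-integer solution (first nonzero entry positive) gives (1, 1, -1, -1).

(1, 1, -1, -1)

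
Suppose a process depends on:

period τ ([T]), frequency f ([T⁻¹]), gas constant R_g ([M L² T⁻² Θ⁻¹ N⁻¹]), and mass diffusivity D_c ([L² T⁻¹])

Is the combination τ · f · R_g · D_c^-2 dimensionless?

Sum the exponent of each base dimension across the product:
  M: [τ]_M + [f]_M + [R_g]_M − 2·[D_c]_M = (0) + (0) + (1) − 2·(0) = 1
  L: [τ]_L + [f]_L + [R_g]_L − 2·[D_c]_L = (0) + (0) + (2) − 2·(2) = -2
  T: [τ]_T + [f]_T + [R_g]_T − 2·[D_c]_T = (1) + (-1) + (-2) − 2·(-1) = 0
  Θ: [τ]_Θ + [f]_Θ + [R_g]_Θ − 2·[D_c]_Θ = (0) + (0) + (-1) − 2·(0) = -1
  N: [τ]_N + [f]_N + [R_g]_N − 2·[D_c]_N = (0) + (0) + (-1) − 2·(0) = -1
Net dimensions [M L⁻² Θ⁻¹ N⁻¹] ≠ [1] — not dimensionless.

no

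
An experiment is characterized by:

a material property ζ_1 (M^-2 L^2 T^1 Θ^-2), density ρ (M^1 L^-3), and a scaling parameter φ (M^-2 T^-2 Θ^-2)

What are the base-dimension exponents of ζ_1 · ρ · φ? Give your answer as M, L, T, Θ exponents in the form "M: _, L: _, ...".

M: -3, L: -1, T: -1, Θ: -4

Collect each base-dimension exponent across the product:
  M: (-2) + (1) + (-2) = -3
  L: (2) + (-3) + (0) = -1
  T: (1) + (0) + (-2) = -1
  Θ: (-2) + (0) + (-2) = -4
So the dimensions are [M⁻³ L⁻¹ T⁻¹ Θ⁻⁴].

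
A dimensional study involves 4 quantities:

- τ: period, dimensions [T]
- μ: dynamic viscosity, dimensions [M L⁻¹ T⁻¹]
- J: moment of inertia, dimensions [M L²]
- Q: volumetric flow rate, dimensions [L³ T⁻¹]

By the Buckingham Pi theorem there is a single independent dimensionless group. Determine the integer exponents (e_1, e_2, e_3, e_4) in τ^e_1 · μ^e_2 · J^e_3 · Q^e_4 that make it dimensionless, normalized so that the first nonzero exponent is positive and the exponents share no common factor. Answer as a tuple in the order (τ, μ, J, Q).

(2, 1, -1, 1)

M: e_1·(0) + e_2·(1) + e_3·(1) + e_4·(0) = 0
L: e_1·(0) + e_2·(-1) + e_3·(2) + e_4·(3) = 0
T: e_1·(1) + e_2·(-1) + e_3·(0) + e_4·(-1) = 0
Solving this homogeneous linear system for the smallest-integer solution (first nonzero entry positive) gives (2, 1, -1, 1).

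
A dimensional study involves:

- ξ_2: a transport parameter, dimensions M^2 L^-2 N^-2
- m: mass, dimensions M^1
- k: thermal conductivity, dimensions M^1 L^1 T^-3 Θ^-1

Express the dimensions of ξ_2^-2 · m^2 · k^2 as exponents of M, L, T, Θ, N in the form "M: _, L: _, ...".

Collect each base-dimension exponent across the product:
  M: −2·(2) + 2·(1) + 2·(1) = 0
  L: −2·(-2) + 2·(0) + 2·(1) = 6
  T: −2·(0) + 2·(0) + 2·(-3) = -6
  Θ: −2·(0) + 2·(0) + 2·(-1) = -2
  N: −2·(-2) + 2·(0) + 2·(0) = 4
So the dimensions are [L⁶ T⁻⁶ Θ⁻² N⁴].

M: 0, L: 6, T: -6, Θ: -2, N: 4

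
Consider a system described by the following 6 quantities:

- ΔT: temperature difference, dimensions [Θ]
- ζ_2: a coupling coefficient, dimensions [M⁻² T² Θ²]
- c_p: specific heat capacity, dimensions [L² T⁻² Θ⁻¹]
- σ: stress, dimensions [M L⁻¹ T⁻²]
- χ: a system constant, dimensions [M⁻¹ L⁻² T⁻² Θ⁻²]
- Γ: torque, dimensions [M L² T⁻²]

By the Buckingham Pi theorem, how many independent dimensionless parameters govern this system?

2

There are 6 variables and 4 base dimensions (M, L, T, Θ).
The dimension matrix has rank 4.
Independent dimensionless groups: 6 − 4 = 2.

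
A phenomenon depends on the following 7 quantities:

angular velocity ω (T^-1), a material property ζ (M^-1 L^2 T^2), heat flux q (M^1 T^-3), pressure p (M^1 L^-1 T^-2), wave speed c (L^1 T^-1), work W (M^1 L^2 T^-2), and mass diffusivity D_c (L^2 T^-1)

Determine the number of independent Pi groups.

There are 7 variables and 3 base dimensions (M, L, T).
The dimension matrix has rank 3.
Independent dimensionless groups: 7 − 3 = 4.

4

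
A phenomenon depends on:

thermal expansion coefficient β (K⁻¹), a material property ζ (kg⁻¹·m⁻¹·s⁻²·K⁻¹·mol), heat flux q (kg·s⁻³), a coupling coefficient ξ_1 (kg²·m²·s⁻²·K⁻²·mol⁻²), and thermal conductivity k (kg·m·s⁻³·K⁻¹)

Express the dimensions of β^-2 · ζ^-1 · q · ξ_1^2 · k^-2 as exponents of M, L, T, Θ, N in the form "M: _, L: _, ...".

Collect each base-dimension exponent across the product:
  M: −2·(0) − (-1) + (1) + 2·(2) − 2·(1) = 4
  L: −2·(0) − (-1) + (0) + 2·(2) − 2·(1) = 3
  T: −2·(0) − (-2) + (-3) + 2·(-2) − 2·(-3) = 1
  Θ: −2·(-1) − (-1) + (0) + 2·(-2) − 2·(-1) = 1
  N: −2·(0) − (1) + (0) + 2·(-2) − 2·(0) = -5
So the dimensions are [M⁴ L³ T Θ N⁻⁵].

M: 4, L: 3, T: 1, Θ: 1, N: -5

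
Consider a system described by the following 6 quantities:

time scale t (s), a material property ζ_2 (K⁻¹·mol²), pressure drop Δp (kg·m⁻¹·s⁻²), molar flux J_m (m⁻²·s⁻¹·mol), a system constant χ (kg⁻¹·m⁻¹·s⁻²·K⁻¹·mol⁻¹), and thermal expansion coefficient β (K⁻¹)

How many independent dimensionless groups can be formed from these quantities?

1

There are 6 variables and 5 base dimensions (M, L, T, Θ, N).
The dimension matrix has rank 5.
Independent dimensionless groups: 6 − 5 = 1.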